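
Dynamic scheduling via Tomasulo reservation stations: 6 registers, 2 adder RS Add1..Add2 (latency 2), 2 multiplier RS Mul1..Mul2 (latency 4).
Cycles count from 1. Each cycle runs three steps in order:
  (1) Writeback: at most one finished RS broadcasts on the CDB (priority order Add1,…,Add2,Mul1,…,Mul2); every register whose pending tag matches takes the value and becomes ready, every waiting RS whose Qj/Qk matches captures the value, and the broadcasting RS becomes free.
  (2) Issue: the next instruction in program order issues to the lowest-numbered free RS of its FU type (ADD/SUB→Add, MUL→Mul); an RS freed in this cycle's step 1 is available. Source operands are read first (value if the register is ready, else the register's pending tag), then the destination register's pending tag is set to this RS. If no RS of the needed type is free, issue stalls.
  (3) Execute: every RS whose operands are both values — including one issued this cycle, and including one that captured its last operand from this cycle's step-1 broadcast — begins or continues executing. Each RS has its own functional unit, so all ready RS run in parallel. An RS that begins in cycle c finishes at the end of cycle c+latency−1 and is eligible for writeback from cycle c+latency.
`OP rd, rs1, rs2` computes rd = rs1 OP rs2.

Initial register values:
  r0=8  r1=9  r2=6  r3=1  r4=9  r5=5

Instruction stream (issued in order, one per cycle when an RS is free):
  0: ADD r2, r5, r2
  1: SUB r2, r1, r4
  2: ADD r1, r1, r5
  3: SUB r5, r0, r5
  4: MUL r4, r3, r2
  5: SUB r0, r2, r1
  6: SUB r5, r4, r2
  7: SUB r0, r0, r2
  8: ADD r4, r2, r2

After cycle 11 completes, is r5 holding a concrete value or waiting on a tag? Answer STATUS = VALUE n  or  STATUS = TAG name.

STATUS = VALUE 0

c1: issue ADD r2<-Add1 | r0:8,r1:9,r2:Add1,r3:1,r4:9,r5:5
c2: issue SUB r2<-Add2 | r0:8,r1:9,r2:Add2,r3:1,r4:9,r5:5
c3: CDB Add1=11; issue ADD r1<-Add1 | r0:8,r1:Add1,r2:Add2,r3:1,r4:9,r5:5
c4: CDB Add2=0; issue SUB r5<-Add2 | r0:8,r1:Add1,r2:0,r3:1,r4:9,r5:Add2
c5: CDB Add1=14; issue MUL r4<-Mul1 | r0:8,r1:14,r2:0,r3:1,r4:Mul1,r5:Add2
c6: CDB Add2=3; issue SUB r0<-Add1 | r0:Add1,r1:14,r2:0,r3:1,r4:Mul1,r5:3
c7: issue SUB r5<-Add2 | r0:Add1,r1:14,r2:0,r3:1,r4:Mul1,r5:Add2
c8: CDB Add1=-14; issue SUB r0<-Add1 | r0:Add1,r1:14,r2:0,r3:1,r4:Mul1,r5:Add2
c9: CDB Mul1=0; stall | r0:Add1,r1:14,r2:0,r3:1,r4:0,r5:Add2
c10: CDB Add1=-14; issue ADD r4<-Add1 | r0:-14,r1:14,r2:0,r3:1,r4:Add1,r5:Add2
c11: CDB Add2=0 | r0:-14,r1:14,r2:0,r3:1,r4:Add1,r5:0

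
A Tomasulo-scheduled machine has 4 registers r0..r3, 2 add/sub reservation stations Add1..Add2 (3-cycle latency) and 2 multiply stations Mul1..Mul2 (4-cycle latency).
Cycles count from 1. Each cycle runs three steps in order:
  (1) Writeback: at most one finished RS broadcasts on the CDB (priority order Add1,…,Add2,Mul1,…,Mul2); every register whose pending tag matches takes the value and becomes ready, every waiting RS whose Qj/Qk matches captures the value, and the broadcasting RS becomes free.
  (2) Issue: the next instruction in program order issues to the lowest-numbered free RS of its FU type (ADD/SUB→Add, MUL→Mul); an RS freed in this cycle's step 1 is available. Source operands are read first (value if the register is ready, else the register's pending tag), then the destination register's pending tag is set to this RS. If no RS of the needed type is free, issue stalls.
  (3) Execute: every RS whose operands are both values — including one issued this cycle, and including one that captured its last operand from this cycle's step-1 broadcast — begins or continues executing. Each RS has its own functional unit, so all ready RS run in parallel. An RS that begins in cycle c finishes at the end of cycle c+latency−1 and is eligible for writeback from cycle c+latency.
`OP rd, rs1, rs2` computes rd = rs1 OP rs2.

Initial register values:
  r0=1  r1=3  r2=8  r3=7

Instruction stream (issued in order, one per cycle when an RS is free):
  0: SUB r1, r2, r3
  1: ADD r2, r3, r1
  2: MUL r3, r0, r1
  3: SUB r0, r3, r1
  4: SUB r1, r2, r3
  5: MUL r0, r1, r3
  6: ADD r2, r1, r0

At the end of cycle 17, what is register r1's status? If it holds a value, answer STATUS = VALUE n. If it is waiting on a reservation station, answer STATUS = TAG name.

  c1: issue SUB r1<-Add1  regs: r0:1,r1:Add1,r2:8,r3:7
  c2: issue ADD r2<-Add2  regs: r0:1,r1:Add1,r2:Add2,r3:7
  c3: issue MUL r3<-Mul1  regs: r0:1,r1:Add1,r2:Add2,r3:Mul1
  c4: CDB Add1=1; issue SUB r0<-Add1  regs: r0:Add1,r1:1,r2:Add2,r3:Mul1
  c5: stall  regs: r0:Add1,r1:1,r2:Add2,r3:Mul1
  c6: stall  regs: r0:Add1,r1:1,r2:Add2,r3:Mul1
  c7: CDB Add2=8; issue SUB r1<-Add2  regs: r0:Add1,r1:Add2,r2:8,r3:Mul1
  c8: CDB Mul1=1; issue MUL r0<-Mul1  regs: r0:Mul1,r1:Add2,r2:8,r3:1
  c9: stall  regs: r0:Mul1,r1:Add2,r2:8,r3:1
  c10: stall  regs: r0:Mul1,r1:Add2,r2:8,r3:1
  c11: CDB Add1=0; issue ADD r2<-Add1  regs: r0:Mul1,r1:Add2,r2:Add1,r3:1
  c12: CDB Add2=7  regs: r0:Mul1,r1:7,r2:Add1,r3:1
  c13: -  regs: r0:Mul1,r1:7,r2:Add1,r3:1
  c14: -  regs: r0:Mul1,r1:7,r2:Add1,r3:1
  c15: -  regs: r0:Mul1,r1:7,r2:Add1,r3:1
  c16: CDB Mul1=7  regs: r0:7,r1:7,r2:Add1,r3:1
  c17: -  regs: r0:7,r1:7,r2:Add1,r3:1

STATUS = VALUE 7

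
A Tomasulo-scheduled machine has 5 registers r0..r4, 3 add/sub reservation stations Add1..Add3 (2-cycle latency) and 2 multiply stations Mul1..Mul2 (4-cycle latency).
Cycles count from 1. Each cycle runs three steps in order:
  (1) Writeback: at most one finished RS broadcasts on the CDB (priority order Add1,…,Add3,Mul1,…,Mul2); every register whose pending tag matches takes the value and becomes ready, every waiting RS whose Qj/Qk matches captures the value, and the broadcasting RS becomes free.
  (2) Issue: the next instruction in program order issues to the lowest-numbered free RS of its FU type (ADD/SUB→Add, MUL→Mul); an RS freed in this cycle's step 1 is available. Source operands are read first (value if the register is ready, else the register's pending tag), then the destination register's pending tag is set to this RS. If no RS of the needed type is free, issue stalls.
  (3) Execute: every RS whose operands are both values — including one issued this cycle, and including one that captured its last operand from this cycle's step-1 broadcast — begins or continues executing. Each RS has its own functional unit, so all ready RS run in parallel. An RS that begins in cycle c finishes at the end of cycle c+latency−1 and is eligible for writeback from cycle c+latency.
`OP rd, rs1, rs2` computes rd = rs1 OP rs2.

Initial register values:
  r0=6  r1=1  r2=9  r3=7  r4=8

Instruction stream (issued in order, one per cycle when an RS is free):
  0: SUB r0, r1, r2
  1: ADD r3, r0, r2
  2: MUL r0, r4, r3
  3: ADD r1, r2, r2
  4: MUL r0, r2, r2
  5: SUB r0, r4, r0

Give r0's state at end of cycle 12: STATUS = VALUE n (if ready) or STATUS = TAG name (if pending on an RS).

STATUS = VALUE -73

cycle 1: issue SUB r0<-Add1 // r0:Add1,r1:1,r2:9,r3:7,r4:8
cycle 2: issue ADD r3<-Add2 // r0:Add1,r1:1,r2:9,r3:Add2,r4:8
cycle 3: CDB Add1=-8; issue MUL r0<-Mul1 // r0:Mul1,r1:1,r2:9,r3:Add2,r4:8
cycle 4: issue ADD r1<-Add1 // r0:Mul1,r1:Add1,r2:9,r3:Add2,r4:8
cycle 5: CDB Add2=1; issue MUL r0<-Mul2 // r0:Mul2,r1:Add1,r2:9,r3:1,r4:8
cycle 6: CDB Add1=18; issue SUB r0<-Add1 // r0:Add1,r1:18,r2:9,r3:1,r4:8
cycle 7: - // r0:Add1,r1:18,r2:9,r3:1,r4:8
cycle 8: - // r0:Add1,r1:18,r2:9,r3:1,r4:8
cycle 9: CDB Mul1=8 // r0:Add1,r1:18,r2:9,r3:1,r4:8
cycle 10: CDB Mul2=81 // r0:Add1,r1:18,r2:9,r3:1,r4:8
cycle 11: - // r0:Add1,r1:18,r2:9,r3:1,r4:8
cycle 12: CDB Add1=-73 // r0:-73,r1:18,r2:9,r3:1,r4:8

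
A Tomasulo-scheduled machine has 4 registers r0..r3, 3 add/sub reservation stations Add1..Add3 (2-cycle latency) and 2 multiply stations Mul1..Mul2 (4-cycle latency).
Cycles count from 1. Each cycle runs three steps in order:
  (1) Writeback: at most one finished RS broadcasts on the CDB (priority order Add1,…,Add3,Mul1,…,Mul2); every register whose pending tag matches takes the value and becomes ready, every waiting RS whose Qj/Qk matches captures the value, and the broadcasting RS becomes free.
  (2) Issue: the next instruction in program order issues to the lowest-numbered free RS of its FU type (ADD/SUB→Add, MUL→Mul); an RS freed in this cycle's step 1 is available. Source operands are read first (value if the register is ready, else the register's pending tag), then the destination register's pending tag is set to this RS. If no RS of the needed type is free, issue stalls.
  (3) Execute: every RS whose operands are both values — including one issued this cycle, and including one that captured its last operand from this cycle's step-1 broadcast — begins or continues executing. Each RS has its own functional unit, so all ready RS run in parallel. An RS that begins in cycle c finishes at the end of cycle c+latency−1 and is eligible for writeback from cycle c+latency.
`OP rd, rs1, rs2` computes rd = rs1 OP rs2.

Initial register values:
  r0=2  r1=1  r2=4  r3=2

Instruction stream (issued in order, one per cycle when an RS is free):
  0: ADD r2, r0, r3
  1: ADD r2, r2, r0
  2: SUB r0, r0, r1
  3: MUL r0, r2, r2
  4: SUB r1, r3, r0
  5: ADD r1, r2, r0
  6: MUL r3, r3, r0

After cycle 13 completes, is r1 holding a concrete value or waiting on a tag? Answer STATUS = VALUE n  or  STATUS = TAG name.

STATUS = VALUE 42

c1: issue ADD r2<-Add1 | r0:2,r1:1,r2:Add1,r3:2
c2: issue ADD r2<-Add2 | r0:2,r1:1,r2:Add2,r3:2
c3: CDB Add1=4; issue SUB r0<-Add1 | r0:Add1,r1:1,r2:Add2,r3:2
c4: issue MUL r0<-Mul1 | r0:Mul1,r1:1,r2:Add2,r3:2
c5: CDB Add1=1; issue SUB r1<-Add1 | r0:Mul1,r1:Add1,r2:Add2,r3:2
c6: CDB Add2=6; issue ADD r1<-Add2 | r0:Mul1,r1:Add2,r2:6,r3:2
c7: issue MUL r3<-Mul2 | r0:Mul1,r1:Add2,r2:6,r3:Mul2
c8: - | r0:Mul1,r1:Add2,r2:6,r3:Mul2
c9: - | r0:Mul1,r1:Add2,r2:6,r3:Mul2
c10: CDB Mul1=36 | r0:36,r1:Add2,r2:6,r3:Mul2
c11: - | r0:36,r1:Add2,r2:6,r3:Mul2
c12: CDB Add1=-34 | r0:36,r1:Add2,r2:6,r3:Mul2
c13: CDB Add2=42 | r0:36,r1:42,r2:6,r3:Mul2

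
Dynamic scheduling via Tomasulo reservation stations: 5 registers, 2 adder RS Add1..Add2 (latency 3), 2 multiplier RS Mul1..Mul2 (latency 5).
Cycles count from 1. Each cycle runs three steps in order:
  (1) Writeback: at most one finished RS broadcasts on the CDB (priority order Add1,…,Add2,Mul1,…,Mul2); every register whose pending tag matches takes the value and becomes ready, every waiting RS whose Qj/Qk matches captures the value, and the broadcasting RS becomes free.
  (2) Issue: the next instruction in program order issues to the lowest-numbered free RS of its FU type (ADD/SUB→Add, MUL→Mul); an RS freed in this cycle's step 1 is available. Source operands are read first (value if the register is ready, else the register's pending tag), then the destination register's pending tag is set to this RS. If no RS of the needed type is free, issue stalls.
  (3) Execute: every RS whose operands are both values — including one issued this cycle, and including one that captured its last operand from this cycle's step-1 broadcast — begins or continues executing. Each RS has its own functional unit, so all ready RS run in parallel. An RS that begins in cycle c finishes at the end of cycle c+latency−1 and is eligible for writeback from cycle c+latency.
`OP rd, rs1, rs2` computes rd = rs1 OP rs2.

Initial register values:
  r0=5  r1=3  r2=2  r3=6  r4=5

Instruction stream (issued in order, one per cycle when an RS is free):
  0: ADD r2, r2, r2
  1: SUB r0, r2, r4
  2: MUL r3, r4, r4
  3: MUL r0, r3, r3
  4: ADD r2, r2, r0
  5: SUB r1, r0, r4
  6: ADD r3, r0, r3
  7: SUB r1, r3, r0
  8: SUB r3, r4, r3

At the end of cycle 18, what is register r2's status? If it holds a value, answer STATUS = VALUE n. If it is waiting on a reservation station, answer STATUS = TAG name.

STATUS = VALUE 629

c1: issue ADD r2<-Add1 | r0:5,r1:3,r2:Add1,r3:6,r4:5
c2: issue SUB r0<-Add2 | r0:Add2,r1:3,r2:Add1,r3:6,r4:5
c3: issue MUL r3<-Mul1 | r0:Add2,r1:3,r2:Add1,r3:Mul1,r4:5
c4: CDB Add1=4; issue MUL r0<-Mul2 | r0:Mul2,r1:3,r2:4,r3:Mul1,r4:5
c5: issue ADD r2<-Add1 | r0:Mul2,r1:3,r2:Add1,r3:Mul1,r4:5
c6: stall | r0:Mul2,r1:3,r2:Add1,r3:Mul1,r4:5
c7: CDB Add2=-1; issue SUB r1<-Add2 | r0:Mul2,r1:Add2,r2:Add1,r3:Mul1,r4:5
c8: CDB Mul1=25; stall | r0:Mul2,r1:Add2,r2:Add1,r3:25,r4:5
c9: stall | r0:Mul2,r1:Add2,r2:Add1,r3:25,r4:5
c10: stall | r0:Mul2,r1:Add2,r2:Add1,r3:25,r4:5
c11: stall | r0:Mul2,r1:Add2,r2:Add1,r3:25,r4:5
c12: stall | r0:Mul2,r1:Add2,r2:Add1,r3:25,r4:5
c13: CDB Mul2=625; stall | r0:625,r1:Add2,r2:Add1,r3:25,r4:5
c14: stall | r0:625,r1:Add2,r2:Add1,r3:25,r4:5
c15: stall | r0:625,r1:Add2,r2:Add1,r3:25,r4:5
c16: CDB Add1=629; issue ADD r3<-Add1 | r0:625,r1:Add2,r2:629,r3:Add1,r4:5
c17: CDB Add2=620; issue SUB r1<-Add2 | r0:625,r1:Add2,r2:629,r3:Add1,r4:5
c18: stall | r0:625,r1:Add2,r2:629,r3:Add1,r4:5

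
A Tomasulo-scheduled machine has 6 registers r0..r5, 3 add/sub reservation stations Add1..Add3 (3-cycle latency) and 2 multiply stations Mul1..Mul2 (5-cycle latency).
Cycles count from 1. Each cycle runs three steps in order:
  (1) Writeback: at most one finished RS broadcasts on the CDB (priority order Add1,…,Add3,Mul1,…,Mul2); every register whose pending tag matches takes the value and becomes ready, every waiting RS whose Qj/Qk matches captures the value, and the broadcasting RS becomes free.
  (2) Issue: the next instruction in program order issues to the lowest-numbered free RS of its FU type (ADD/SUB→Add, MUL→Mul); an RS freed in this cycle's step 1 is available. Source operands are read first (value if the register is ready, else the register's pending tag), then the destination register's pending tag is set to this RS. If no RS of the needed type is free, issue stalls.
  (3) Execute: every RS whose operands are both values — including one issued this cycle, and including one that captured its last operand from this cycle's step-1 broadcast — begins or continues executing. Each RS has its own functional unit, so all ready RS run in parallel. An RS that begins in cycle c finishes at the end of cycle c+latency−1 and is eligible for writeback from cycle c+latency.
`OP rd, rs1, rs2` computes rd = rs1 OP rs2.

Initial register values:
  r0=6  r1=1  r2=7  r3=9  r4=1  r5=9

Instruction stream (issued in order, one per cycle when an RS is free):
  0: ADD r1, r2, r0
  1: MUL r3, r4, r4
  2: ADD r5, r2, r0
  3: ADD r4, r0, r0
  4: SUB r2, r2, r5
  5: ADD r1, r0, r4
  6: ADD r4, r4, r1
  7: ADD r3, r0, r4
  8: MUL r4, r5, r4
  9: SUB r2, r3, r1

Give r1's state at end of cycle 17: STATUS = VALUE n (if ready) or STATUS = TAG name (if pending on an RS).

STATUS = VALUE 18

cycle 1: issue ADD r1<-Add1 // r0:6,r1:Add1,r2:7,r3:9,r4:1,r5:9
cycle 2: issue MUL r3<-Mul1 // r0:6,r1:Add1,r2:7,r3:Mul1,r4:1,r5:9
cycle 3: issue ADD r5<-Add2 // r0:6,r1:Add1,r2:7,r3:Mul1,r4:1,r5:Add2
cycle 4: CDB Add1=13; issue ADD r4<-Add1 // r0:6,r1:13,r2:7,r3:Mul1,r4:Add1,r5:Add2
cycle 5: issue SUB r2<-Add3 // r0:6,r1:13,r2:Add3,r3:Mul1,r4:Add1,r5:Add2
cycle 6: CDB Add2=13; issue ADD r1<-Add2 // r0:6,r1:Add2,r2:Add3,r3:Mul1,r4:Add1,r5:13
cycle 7: CDB Add1=12; issue ADD r4<-Add1 // r0:6,r1:Add2,r2:Add3,r3:Mul1,r4:Add1,r5:13
cycle 8: CDB Mul1=1; stall // r0:6,r1:Add2,r2:Add3,r3:1,r4:Add1,r5:13
cycle 9: CDB Add3=-6; issue ADD r3<-Add3 // r0:6,r1:Add2,r2:-6,r3:Add3,r4:Add1,r5:13
cycle 10: CDB Add2=18; issue MUL r4<-Mul1 // r0:6,r1:18,r2:-6,r3:Add3,r4:Mul1,r5:13
cycle 11: issue SUB r2<-Add2 // r0:6,r1:18,r2:Add2,r3:Add3,r4:Mul1,r5:13
cycle 12: - // r0:6,r1:18,r2:Add2,r3:Add3,r4:Mul1,r5:13
cycle 13: CDB Add1=30 // r0:6,r1:18,r2:Add2,r3:Add3,r4:Mul1,r5:13
cycle 14: - // r0:6,r1:18,r2:Add2,r3:Add3,r4:Mul1,r5:13
cycle 15: - // r0:6,r1:18,r2:Add2,r3:Add3,r4:Mul1,r5:13
cycle 16: CDB Add3=36 // r0:6,r1:18,r2:Add2,r3:36,r4:Mul1,r5:13
cycle 17: - // r0:6,r1:18,r2:Add2,r3:36,r4:Mul1,r5:13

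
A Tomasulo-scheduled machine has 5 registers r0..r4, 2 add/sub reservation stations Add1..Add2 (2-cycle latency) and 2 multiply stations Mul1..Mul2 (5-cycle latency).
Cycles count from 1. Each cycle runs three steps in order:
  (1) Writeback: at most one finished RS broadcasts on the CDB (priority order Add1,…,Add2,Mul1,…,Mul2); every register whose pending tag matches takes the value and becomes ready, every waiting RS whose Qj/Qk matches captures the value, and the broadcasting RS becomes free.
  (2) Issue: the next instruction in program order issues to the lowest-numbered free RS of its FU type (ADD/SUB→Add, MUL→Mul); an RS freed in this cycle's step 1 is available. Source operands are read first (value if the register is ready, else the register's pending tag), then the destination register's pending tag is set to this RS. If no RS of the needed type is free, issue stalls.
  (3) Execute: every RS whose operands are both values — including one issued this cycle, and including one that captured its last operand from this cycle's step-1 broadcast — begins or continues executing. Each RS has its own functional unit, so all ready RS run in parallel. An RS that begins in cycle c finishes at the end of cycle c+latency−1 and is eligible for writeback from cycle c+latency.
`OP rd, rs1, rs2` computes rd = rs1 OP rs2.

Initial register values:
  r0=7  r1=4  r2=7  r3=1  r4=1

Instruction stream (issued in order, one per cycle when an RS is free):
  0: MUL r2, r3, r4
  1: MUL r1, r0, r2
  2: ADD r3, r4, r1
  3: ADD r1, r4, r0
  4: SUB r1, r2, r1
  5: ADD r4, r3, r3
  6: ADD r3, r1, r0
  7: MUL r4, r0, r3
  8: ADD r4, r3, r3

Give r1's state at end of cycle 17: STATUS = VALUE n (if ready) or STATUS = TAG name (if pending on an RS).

c1: issue MUL r2<-Mul1 | r0:7,r1:4,r2:Mul1,r3:1,r4:1
c2: issue MUL r1<-Mul2 | r0:7,r1:Mul2,r2:Mul1,r3:1,r4:1
c3: issue ADD r3<-Add1 | r0:7,r1:Mul2,r2:Mul1,r3:Add1,r4:1
c4: issue ADD r1<-Add2 | r0:7,r1:Add2,r2:Mul1,r3:Add1,r4:1
c5: stall | r0:7,r1:Add2,r2:Mul1,r3:Add1,r4:1
c6: CDB Add2=8; issue SUB r1<-Add2 | r0:7,r1:Add2,r2:Mul1,r3:Add1,r4:1
c7: CDB Mul1=1; stall | r0:7,r1:Add2,r2:1,r3:Add1,r4:1
c8: stall | r0:7,r1:Add2,r2:1,r3:Add1,r4:1
c9: CDB Add2=-7; issue ADD r4<-Add2 | r0:7,r1:-7,r2:1,r3:Add1,r4:Add2
c10: stall | r0:7,r1:-7,r2:1,r3:Add1,r4:Add2
c11: stall | r0:7,r1:-7,r2:1,r3:Add1,r4:Add2
c12: CDB Mul2=7; stall | r0:7,r1:-7,r2:1,r3:Add1,r4:Add2
c13: stall | r0:7,r1:-7,r2:1,r3:Add1,r4:Add2
c14: CDB Add1=8; issue ADD r3<-Add1 | r0:7,r1:-7,r2:1,r3:Add1,r4:Add2
c15: issue MUL r4<-Mul1 | r0:7,r1:-7,r2:1,r3:Add1,r4:Mul1
c16: CDB Add1=0; issue ADD r4<-Add1 | r0:7,r1:-7,r2:1,r3:0,r4:Add1
c17: CDB Add2=16 | r0:7,r1:-7,r2:1,r3:0,r4:Add1

STATUS = VALUE -7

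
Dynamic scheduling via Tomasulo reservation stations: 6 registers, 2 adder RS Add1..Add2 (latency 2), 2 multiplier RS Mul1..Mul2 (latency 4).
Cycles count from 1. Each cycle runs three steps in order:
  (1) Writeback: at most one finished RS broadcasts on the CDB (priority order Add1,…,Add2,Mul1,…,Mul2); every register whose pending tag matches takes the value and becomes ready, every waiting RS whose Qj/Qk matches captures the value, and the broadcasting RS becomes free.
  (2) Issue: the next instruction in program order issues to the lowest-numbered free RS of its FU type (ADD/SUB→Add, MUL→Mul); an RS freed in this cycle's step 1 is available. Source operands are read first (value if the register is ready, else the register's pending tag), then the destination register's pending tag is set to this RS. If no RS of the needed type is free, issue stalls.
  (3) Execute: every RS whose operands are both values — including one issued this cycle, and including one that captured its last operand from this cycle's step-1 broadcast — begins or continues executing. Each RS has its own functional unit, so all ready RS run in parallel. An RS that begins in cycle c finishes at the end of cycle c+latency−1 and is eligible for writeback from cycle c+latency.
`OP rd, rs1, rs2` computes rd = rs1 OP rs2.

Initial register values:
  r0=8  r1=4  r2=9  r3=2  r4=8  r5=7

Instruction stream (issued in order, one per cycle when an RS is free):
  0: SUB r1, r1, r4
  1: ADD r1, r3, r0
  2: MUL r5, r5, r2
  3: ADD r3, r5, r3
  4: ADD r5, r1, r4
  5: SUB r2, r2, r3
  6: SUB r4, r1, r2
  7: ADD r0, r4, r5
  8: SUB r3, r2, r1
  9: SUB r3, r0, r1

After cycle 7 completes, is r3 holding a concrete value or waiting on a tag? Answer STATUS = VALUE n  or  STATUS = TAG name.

c1: issue SUB r1<-Add1 | r0:8,r1:Add1,r2:9,r3:2,r4:8,r5:7
c2: issue ADD r1<-Add2 | r0:8,r1:Add2,r2:9,r3:2,r4:8,r5:7
c3: CDB Add1=-4; issue MUL r5<-Mul1 | r0:8,r1:Add2,r2:9,r3:2,r4:8,r5:Mul1
c4: CDB Add2=10; issue ADD r3<-Add1 | r0:8,r1:10,r2:9,r3:Add1,r4:8,r5:Mul1
c5: issue ADD r5<-Add2 | r0:8,r1:10,r2:9,r3:Add1,r4:8,r5:Add2
c6: stall | r0:8,r1:10,r2:9,r3:Add1,r4:8,r5:Add2
c7: CDB Add2=18; issue SUB r2<-Add2 | r0:8,r1:10,r2:Add2,r3:Add1,r4:8,r5:18

STATUS = TAG Add1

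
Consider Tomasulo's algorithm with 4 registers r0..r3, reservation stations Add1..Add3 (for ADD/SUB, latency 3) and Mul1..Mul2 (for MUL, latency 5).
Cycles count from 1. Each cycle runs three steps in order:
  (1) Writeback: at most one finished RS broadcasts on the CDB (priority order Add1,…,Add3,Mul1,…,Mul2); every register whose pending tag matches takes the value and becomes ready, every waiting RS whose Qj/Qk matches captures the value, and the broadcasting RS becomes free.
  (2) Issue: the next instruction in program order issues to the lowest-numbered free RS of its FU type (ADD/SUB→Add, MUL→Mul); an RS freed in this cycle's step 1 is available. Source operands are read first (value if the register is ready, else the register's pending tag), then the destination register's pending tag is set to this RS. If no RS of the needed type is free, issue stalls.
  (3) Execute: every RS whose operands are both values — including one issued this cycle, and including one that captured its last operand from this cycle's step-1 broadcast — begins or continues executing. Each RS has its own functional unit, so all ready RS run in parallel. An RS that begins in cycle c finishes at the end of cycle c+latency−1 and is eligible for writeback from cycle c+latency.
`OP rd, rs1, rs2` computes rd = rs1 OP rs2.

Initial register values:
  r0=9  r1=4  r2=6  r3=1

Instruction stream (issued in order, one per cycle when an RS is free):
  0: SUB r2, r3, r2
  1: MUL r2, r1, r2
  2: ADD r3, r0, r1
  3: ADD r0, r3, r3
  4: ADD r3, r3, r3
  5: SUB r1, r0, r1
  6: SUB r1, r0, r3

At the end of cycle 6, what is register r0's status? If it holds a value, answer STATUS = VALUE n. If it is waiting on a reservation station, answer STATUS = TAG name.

c1: issue SUB r2<-Add1 | r0:9,r1:4,r2:Add1,r3:1
c2: issue MUL r2<-Mul1 | r0:9,r1:4,r2:Mul1,r3:1
c3: issue ADD r3<-Add2 | r0:9,r1:4,r2:Mul1,r3:Add2
c4: CDB Add1=-5; issue ADD r0<-Add1 | r0:Add1,r1:4,r2:Mul1,r3:Add2
c5: issue ADD r3<-Add3 | r0:Add1,r1:4,r2:Mul1,r3:Add3
c6: CDB Add2=13; issue SUB r1<-Add2 | r0:Add1,r1:Add2,r2:Mul1,r3:Add3

STATUS = TAG Add1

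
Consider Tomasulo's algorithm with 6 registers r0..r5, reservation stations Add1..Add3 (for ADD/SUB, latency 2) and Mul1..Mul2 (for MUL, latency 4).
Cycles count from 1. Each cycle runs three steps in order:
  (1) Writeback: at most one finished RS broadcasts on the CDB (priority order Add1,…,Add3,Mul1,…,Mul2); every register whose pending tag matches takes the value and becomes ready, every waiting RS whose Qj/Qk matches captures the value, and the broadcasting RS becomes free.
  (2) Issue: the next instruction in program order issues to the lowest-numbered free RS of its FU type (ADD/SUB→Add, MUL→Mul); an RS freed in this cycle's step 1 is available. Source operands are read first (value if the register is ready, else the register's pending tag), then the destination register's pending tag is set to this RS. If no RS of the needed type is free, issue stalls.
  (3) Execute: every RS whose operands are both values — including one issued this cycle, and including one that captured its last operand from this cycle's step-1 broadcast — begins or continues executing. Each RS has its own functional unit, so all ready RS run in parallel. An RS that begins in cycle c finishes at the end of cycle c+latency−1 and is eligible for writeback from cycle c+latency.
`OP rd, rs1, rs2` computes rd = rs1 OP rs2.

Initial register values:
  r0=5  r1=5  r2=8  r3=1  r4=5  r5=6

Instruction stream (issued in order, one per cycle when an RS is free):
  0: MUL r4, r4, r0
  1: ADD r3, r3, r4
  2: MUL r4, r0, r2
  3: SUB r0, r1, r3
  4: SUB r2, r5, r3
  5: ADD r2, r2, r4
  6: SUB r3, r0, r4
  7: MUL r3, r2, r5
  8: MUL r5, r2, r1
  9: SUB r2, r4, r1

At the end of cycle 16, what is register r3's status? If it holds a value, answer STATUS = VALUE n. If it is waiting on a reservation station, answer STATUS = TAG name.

STATUS = VALUE 120

  c1: issue MUL r4<-Mul1  regs: r0:5,r1:5,r2:8,r3:1,r4:Mul1,r5:6
  c2: issue ADD r3<-Add1  regs: r0:5,r1:5,r2:8,r3:Add1,r4:Mul1,r5:6
  c3: issue MUL r4<-Mul2  regs: r0:5,r1:5,r2:8,r3:Add1,r4:Mul2,r5:6
  c4: issue SUB r0<-Add2  regs: r0:Add2,r1:5,r2:8,r3:Add1,r4:Mul2,r5:6
  c5: CDB Mul1=25; issue SUB r2<-Add3  regs: r0:Add2,r1:5,r2:Add3,r3:Add1,r4:Mul2,r5:6
  c6: stall  regs: r0:Add2,r1:5,r2:Add3,r3:Add1,r4:Mul2,r5:6
  c7: CDB Add1=26; issue ADD r2<-Add1  regs: r0:Add2,r1:5,r2:Add1,r3:26,r4:Mul2,r5:6
  c8: CDB Mul2=40; stall  regs: r0:Add2,r1:5,r2:Add1,r3:26,r4:40,r5:6
  c9: CDB Add2=-21; issue SUB r3<-Add2  regs: r0:-21,r1:5,r2:Add1,r3:Add2,r4:40,r5:6
  c10: CDB Add3=-20; issue MUL r3<-Mul1  regs: r0:-21,r1:5,r2:Add1,r3:Mul1,r4:40,r5:6
  c11: CDB Add2=-61; issue MUL r5<-Mul2  regs: r0:-21,r1:5,r2:Add1,r3:Mul1,r4:40,r5:Mul2
  c12: CDB Add1=20; issue SUB r2<-Add1  regs: r0:-21,r1:5,r2:Add1,r3:Mul1,r4:40,r5:Mul2
  c13: -  regs: r0:-21,r1:5,r2:Add1,r3:Mul1,r4:40,r5:Mul2
  c14: CDB Add1=35  regs: r0:-21,r1:5,r2:35,r3:Mul1,r4:40,r5:Mul2
  c15: -  regs: r0:-21,r1:5,r2:35,r3:Mul1,r4:40,r5:Mul2
  c16: CDB Mul1=120  regs: r0:-21,r1:5,r2:35,r3:120,r4:40,r5:Mul2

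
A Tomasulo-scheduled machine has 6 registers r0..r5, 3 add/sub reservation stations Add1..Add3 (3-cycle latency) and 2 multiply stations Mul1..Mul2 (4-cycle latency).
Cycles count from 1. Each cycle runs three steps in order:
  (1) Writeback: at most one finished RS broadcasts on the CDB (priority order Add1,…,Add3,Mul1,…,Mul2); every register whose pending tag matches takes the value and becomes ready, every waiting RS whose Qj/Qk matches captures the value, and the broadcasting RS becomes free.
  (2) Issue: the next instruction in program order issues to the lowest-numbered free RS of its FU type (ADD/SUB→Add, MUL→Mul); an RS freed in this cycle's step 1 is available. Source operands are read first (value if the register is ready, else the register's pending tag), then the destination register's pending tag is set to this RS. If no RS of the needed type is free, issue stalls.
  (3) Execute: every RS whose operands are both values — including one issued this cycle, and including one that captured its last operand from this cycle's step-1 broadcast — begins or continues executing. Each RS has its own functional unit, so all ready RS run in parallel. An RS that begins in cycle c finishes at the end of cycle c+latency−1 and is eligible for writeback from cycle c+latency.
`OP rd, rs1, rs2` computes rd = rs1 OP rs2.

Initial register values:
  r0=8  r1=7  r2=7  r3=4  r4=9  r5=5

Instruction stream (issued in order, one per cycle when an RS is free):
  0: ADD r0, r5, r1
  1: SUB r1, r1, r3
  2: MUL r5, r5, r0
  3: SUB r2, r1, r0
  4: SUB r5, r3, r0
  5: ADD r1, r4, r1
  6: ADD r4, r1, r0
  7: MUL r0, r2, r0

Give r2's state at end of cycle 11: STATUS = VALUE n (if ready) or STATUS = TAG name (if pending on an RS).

c1: issue ADD r0<-Add1 | r0:Add1,r1:7,r2:7,r3:4,r4:9,r5:5
c2: issue SUB r1<-Add2 | r0:Add1,r1:Add2,r2:7,r3:4,r4:9,r5:5
c3: issue MUL r5<-Mul1 | r0:Add1,r1:Add2,r2:7,r3:4,r4:9,r5:Mul1
c4: CDB Add1=12; issue SUB r2<-Add1 | r0:12,r1:Add2,r2:Add1,r3:4,r4:9,r5:Mul1
c5: CDB Add2=3; issue SUB r5<-Add2 | r0:12,r1:3,r2:Add1,r3:4,r4:9,r5:Add2
c6: issue ADD r1<-Add3 | r0:12,r1:Add3,r2:Add1,r3:4,r4:9,r5:Add2
c7: stall | r0:12,r1:Add3,r2:Add1,r3:4,r4:9,r5:Add2
c8: CDB Add1=-9; issue ADD r4<-Add1 | r0:12,r1:Add3,r2:-9,r3:4,r4:Add1,r5:Add2
c9: CDB Add2=-8; issue MUL r0<-Mul2 | r0:Mul2,r1:Add3,r2:-9,r3:4,r4:Add1,r5:-8
c10: CDB Add3=12 | r0:Mul2,r1:12,r2:-9,r3:4,r4:Add1,r5:-8
c11: CDB Mul1=60 | r0:Mul2,r1:12,r2:-9,r3:4,r4:Add1,r5:-8

STATUS = VALUE -9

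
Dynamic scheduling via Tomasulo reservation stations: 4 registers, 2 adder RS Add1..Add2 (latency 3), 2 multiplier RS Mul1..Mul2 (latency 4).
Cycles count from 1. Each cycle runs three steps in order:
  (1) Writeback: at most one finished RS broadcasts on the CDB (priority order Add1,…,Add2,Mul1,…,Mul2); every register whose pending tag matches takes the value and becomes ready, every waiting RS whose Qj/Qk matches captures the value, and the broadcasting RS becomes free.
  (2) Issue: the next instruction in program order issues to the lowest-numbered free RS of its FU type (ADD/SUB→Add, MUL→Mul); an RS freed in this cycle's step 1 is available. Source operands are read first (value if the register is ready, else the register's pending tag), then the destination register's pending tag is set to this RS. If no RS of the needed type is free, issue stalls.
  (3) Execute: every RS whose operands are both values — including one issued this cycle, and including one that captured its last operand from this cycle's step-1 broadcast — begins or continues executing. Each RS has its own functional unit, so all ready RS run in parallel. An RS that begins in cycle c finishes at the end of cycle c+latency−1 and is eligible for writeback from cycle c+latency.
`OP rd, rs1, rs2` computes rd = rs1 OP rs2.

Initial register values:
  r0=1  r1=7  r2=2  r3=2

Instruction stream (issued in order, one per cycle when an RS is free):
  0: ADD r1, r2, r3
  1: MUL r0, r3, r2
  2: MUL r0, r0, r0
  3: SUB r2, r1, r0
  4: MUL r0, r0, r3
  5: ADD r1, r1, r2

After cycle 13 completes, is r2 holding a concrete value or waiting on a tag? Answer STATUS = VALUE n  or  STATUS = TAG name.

STATUS = VALUE -12

c1: issue ADD r1<-Add1 | r0:1,r1:Add1,r2:2,r3:2
c2: issue MUL r0<-Mul1 | r0:Mul1,r1:Add1,r2:2,r3:2
c3: issue MUL r0<-Mul2 | r0:Mul2,r1:Add1,r2:2,r3:2
c4: CDB Add1=4; issue SUB r2<-Add1 | r0:Mul2,r1:4,r2:Add1,r3:2
c5: stall | r0:Mul2,r1:4,r2:Add1,r3:2
c6: CDB Mul1=4; issue MUL r0<-Mul1 | r0:Mul1,r1:4,r2:Add1,r3:2
c7: issue ADD r1<-Add2 | r0:Mul1,r1:Add2,r2:Add1,r3:2
c8: - | r0:Mul1,r1:Add2,r2:Add1,r3:2
c9: - | r0:Mul1,r1:Add2,r2:Add1,r3:2
c10: CDB Mul2=16 | r0:Mul1,r1:Add2,r2:Add1,r3:2
c11: - | r0:Mul1,r1:Add2,r2:Add1,r3:2
c12: - | r0:Mul1,r1:Add2,r2:Add1,r3:2
c13: CDB Add1=-12 | r0:Mul1,r1:Add2,r2:-12,r3:2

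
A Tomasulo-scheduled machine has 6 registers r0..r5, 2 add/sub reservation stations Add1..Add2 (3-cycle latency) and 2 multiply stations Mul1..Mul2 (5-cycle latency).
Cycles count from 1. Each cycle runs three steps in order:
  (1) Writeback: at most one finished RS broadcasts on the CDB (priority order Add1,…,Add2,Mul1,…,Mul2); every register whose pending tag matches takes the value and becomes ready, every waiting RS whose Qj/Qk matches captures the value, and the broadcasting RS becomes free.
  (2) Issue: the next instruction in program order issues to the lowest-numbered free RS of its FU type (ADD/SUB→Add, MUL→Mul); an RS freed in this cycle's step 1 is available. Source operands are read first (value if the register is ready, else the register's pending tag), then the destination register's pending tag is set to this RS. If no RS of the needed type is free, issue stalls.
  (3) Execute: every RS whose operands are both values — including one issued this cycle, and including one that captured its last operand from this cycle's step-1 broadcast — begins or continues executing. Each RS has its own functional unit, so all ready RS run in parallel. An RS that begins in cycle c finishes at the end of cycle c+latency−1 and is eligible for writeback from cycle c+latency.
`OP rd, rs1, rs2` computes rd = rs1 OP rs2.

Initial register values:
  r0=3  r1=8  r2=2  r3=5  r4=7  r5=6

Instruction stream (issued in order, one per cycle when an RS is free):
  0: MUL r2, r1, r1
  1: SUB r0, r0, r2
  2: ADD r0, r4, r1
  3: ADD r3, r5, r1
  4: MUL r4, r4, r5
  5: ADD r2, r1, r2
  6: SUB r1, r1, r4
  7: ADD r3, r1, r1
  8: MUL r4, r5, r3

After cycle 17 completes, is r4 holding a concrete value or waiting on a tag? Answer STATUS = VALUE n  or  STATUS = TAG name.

STATUS = TAG Mul1

cycle 1: issue MUL r2<-Mul1 // r0:3,r1:8,r2:Mul1,r3:5,r4:7,r5:6
cycle 2: issue SUB r0<-Add1 // r0:Add1,r1:8,r2:Mul1,r3:5,r4:7,r5:6
cycle 3: issue ADD r0<-Add2 // r0:Add2,r1:8,r2:Mul1,r3:5,r4:7,r5:6
cycle 4: stall // r0:Add2,r1:8,r2:Mul1,r3:5,r4:7,r5:6
cycle 5: stall // r0:Add2,r1:8,r2:Mul1,r3:5,r4:7,r5:6
cycle 6: CDB Add2=15; issue ADD r3<-Add2 // r0:15,r1:8,r2:Mul1,r3:Add2,r4:7,r5:6
cycle 7: CDB Mul1=64; issue MUL r4<-Mul1 // r0:15,r1:8,r2:64,r3:Add2,r4:Mul1,r5:6
cycle 8: stall // r0:15,r1:8,r2:64,r3:Add2,r4:Mul1,r5:6
cycle 9: CDB Add2=14; issue ADD r2<-Add2 // r0:15,r1:8,r2:Add2,r3:14,r4:Mul1,r5:6
cycle 10: CDB Add1=-61; issue SUB r1<-Add1 // r0:15,r1:Add1,r2:Add2,r3:14,r4:Mul1,r5:6
cycle 11: stall // r0:15,r1:Add1,r2:Add2,r3:14,r4:Mul1,r5:6
cycle 12: CDB Add2=72; issue ADD r3<-Add2 // r0:15,r1:Add1,r2:72,r3:Add2,r4:Mul1,r5:6
cycle 13: CDB Mul1=42; issue MUL r4<-Mul1 // r0:15,r1:Add1,r2:72,r3:Add2,r4:Mul1,r5:6
cycle 14: - // r0:15,r1:Add1,r2:72,r3:Add2,r4:Mul1,r5:6
cycle 15: - // r0:15,r1:Add1,r2:72,r3:Add2,r4:Mul1,r5:6
cycle 16: CDB Add1=-34 // r0:15,r1:-34,r2:72,r3:Add2,r4:Mul1,r5:6
cycle 17: - // r0:15,r1:-34,r2:72,r3:Add2,r4:Mul1,r5:6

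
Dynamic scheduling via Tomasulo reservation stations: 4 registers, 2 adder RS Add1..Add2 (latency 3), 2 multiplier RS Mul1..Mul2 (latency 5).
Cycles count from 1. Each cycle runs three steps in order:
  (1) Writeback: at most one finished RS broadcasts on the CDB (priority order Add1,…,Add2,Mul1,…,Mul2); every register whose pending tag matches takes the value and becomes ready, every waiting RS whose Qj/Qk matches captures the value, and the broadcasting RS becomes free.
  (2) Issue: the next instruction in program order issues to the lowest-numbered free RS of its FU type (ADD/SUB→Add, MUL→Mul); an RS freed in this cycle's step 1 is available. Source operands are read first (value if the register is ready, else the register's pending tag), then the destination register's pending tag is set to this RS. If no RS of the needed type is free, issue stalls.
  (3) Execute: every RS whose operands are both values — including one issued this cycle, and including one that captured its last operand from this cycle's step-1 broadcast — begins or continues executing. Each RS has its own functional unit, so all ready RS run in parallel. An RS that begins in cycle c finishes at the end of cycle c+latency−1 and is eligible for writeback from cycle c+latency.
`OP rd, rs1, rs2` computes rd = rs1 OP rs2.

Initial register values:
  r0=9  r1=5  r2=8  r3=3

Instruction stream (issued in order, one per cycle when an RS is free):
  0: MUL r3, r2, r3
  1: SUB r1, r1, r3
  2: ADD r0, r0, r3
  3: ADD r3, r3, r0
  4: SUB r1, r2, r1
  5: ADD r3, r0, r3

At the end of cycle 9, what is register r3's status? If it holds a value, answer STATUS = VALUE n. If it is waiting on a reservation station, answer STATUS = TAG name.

c1: issue MUL r3<-Mul1 | r0:9,r1:5,r2:8,r3:Mul1
c2: issue SUB r1<-Add1 | r0:9,r1:Add1,r2:8,r3:Mul1
c3: issue ADD r0<-Add2 | r0:Add2,r1:Add1,r2:8,r3:Mul1
c4: stall | r0:Add2,r1:Add1,r2:8,r3:Mul1
c5: stall | r0:Add2,r1:Add1,r2:8,r3:Mul1
c6: CDB Mul1=24; stall | r0:Add2,r1:Add1,r2:8,r3:24
c7: stall | r0:Add2,r1:Add1,r2:8,r3:24
c8: stall | r0:Add2,r1:Add1,r2:8,r3:24
c9: CDB Add1=-19; issue ADD r3<-Add1 | r0:Add2,r1:-19,r2:8,r3:Add1

STATUS = TAG Add1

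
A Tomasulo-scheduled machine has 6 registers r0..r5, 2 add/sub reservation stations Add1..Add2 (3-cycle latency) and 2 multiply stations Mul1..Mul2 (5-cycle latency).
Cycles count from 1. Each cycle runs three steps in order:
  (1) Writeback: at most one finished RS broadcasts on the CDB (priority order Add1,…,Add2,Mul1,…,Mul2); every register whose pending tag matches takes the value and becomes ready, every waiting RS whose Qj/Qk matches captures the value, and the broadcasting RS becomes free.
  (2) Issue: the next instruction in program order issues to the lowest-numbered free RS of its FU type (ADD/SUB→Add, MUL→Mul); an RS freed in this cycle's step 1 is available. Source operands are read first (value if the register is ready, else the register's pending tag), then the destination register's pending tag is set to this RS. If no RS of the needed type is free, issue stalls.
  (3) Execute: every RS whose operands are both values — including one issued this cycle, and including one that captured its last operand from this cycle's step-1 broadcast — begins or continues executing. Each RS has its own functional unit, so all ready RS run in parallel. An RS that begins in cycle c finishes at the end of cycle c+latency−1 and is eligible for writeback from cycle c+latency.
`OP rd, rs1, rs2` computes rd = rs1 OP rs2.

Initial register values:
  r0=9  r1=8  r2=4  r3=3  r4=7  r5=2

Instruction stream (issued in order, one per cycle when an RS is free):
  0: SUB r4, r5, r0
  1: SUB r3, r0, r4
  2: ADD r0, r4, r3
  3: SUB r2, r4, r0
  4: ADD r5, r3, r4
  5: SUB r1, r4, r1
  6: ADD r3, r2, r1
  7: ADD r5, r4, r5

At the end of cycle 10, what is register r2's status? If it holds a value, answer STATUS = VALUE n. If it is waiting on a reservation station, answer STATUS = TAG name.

STATUS = TAG Add2

c1: issue SUB r4<-Add1 | r0:9,r1:8,r2:4,r3:3,r4:Add1,r5:2
c2: issue SUB r3<-Add2 | r0:9,r1:8,r2:4,r3:Add2,r4:Add1,r5:2
c3: stall | r0:9,r1:8,r2:4,r3:Add2,r4:Add1,r5:2
c4: CDB Add1=-7; issue ADD r0<-Add1 | r0:Add1,r1:8,r2:4,r3:Add2,r4:-7,r5:2
c5: stall | r0:Add1,r1:8,r2:4,r3:Add2,r4:-7,r5:2
c6: stall | r0:Add1,r1:8,r2:4,r3:Add2,r4:-7,r5:2
c7: CDB Add2=16; issue SUB r2<-Add2 | r0:Add1,r1:8,r2:Add2,r3:16,r4:-7,r5:2
c8: stall | r0:Add1,r1:8,r2:Add2,r3:16,r4:-7,r5:2
c9: stall | r0:Add1,r1:8,r2:Add2,r3:16,r4:-7,r5:2
c10: CDB Add1=9; issue ADD r5<-Add1 | r0:9,r1:8,r2:Add2,r3:16,r4:-7,r5:Add1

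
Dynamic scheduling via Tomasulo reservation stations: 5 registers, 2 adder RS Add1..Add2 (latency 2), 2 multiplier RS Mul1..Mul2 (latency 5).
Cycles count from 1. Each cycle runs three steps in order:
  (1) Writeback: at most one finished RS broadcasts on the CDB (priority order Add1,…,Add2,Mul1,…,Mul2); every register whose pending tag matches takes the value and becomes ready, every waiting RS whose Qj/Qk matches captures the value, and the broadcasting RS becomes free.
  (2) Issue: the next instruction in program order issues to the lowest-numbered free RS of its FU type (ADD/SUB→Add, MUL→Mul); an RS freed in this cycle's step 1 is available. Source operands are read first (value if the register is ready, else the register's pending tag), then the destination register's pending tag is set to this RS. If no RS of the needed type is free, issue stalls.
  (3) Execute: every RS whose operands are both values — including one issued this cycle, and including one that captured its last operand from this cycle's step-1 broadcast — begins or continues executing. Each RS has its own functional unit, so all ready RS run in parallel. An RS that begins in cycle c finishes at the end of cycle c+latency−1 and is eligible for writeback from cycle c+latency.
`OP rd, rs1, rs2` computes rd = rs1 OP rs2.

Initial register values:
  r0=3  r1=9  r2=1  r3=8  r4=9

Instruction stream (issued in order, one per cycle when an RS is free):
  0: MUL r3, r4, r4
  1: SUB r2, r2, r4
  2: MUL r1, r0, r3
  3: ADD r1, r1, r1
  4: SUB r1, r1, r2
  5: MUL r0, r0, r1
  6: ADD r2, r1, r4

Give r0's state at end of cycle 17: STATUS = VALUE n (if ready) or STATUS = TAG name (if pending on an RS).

STATUS = TAG Mul1

  c1: issue MUL r3<-Mul1  regs: r0:3,r1:9,r2:1,r3:Mul1,r4:9
  c2: issue SUB r2<-Add1  regs: r0:3,r1:9,r2:Add1,r3:Mul1,r4:9
  c3: issue MUL r1<-Mul2  regs: r0:3,r1:Mul2,r2:Add1,r3:Mul1,r4:9
  c4: CDB Add1=-8; issue ADD r1<-Add1  regs: r0:3,r1:Add1,r2:-8,r3:Mul1,r4:9
  c5: issue SUB r1<-Add2  regs: r0:3,r1:Add2,r2:-8,r3:Mul1,r4:9
  c6: CDB Mul1=81; issue MUL r0<-Mul1  regs: r0:Mul1,r1:Add2,r2:-8,r3:81,r4:9
  c7: stall  regs: r0:Mul1,r1:Add2,r2:-8,r3:81,r4:9
  c8: stall  regs: r0:Mul1,r1:Add2,r2:-8,r3:81,r4:9
  c9: stall  regs: r0:Mul1,r1:Add2,r2:-8,r3:81,r4:9
  c10: stall  regs: r0:Mul1,r1:Add2,r2:-8,r3:81,r4:9
  c11: CDB Mul2=243; stall  regs: r0:Mul1,r1:Add2,r2:-8,r3:81,r4:9
  c12: stall  regs: r0:Mul1,r1:Add2,r2:-8,r3:81,r4:9
  c13: CDB Add1=486; issue ADD r2<-Add1  regs: r0:Mul1,r1:Add2,r2:Add1,r3:81,r4:9
  c14: -  regs: r0:Mul1,r1:Add2,r2:Add1,r3:81,r4:9
  c15: CDB Add2=494  regs: r0:Mul1,r1:494,r2:Add1,r3:81,r4:9
  c16: -  regs: r0:Mul1,r1:494,r2:Add1,r3:81,r4:9
  c17: CDB Add1=503  regs: r0:Mul1,r1:494,r2:503,r3:81,r4:9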